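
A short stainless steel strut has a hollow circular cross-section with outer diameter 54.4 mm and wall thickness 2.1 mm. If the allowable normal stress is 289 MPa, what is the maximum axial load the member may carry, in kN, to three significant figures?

A = 345 mm².
P_max = σ_allow · A = 289 · 345 = 99720 N = 99.72 kN.

99.7 kN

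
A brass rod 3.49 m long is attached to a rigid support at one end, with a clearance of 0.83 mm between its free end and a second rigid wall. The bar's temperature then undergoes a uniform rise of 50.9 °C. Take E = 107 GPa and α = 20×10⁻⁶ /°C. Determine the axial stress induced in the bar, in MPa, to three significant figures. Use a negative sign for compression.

Free thermal expansion αLΔT = 20e-6 · 3490 · 50.9 = 3.553 mm.
The walls engage after the gap closes; constrained expansion = 3.553 − 0.83 = 2.723 mm.
The walls impose strain ε = −(2.723)/3490 = -7.8018e-04; σ = Eε = 107000 · -7.8018e-04 = -83.48 MPa.

-83.5 MPa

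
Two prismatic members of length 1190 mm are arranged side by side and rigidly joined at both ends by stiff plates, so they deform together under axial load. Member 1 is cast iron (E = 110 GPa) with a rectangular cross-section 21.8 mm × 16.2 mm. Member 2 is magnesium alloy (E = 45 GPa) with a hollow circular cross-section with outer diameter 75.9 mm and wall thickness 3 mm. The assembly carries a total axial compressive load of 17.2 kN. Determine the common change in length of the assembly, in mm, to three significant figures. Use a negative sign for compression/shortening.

A_1 = 353.2 mm².
A_2 = 687.1 mm².
Equal strain + equilibrium ⇒ each member carries load in proportion to AE: A₁E₁ = 38850000 N, A₂E₂ = 30920000 N, ΣAE = 69770000 N.
δ = PL/ΣAE = -17200·1190/69770000 = -0.2934 mm.

-0.293 mm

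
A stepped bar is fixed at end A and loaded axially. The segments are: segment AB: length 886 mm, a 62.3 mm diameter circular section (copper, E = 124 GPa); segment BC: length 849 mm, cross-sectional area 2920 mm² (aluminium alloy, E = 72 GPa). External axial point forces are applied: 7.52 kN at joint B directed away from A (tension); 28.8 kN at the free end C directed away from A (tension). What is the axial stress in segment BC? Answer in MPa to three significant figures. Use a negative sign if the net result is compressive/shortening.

9.86 MPa

Internal axial forces (sectioning from the free end, tension +): N_BC = 28.8 kN, N_AB = 36.32 kN.
σ_BC = N_BC/A_BC = 28800/2920 = 9.863 MPa.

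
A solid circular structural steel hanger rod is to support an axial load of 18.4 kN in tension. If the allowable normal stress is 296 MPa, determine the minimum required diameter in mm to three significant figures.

8.90 mm

Required area A ≥ P/σ_allow = 18400/296 = 62.16 mm².
For a solid circular section, d ≥ √(4A/π) = 8.896 mm.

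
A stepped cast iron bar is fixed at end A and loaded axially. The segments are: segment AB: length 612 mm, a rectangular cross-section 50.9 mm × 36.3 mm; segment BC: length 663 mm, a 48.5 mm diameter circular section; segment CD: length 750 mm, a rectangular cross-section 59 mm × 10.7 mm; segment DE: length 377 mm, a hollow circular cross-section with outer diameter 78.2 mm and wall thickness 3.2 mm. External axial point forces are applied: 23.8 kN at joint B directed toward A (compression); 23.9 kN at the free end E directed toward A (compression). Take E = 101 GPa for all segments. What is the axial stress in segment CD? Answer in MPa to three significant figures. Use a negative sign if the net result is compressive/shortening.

-37.9 MPa

Internal axial forces (sectioning from the free end, tension +): N_DE = -23.9 kN, N_CD = -23.9 kN, N_BC = -23.9 kN, N_AB = -47.7 kN.
A_CD = 631.3 mm².
σ_CD = N_CD/A_CD = -23900/631.3 = -37.86 MPa.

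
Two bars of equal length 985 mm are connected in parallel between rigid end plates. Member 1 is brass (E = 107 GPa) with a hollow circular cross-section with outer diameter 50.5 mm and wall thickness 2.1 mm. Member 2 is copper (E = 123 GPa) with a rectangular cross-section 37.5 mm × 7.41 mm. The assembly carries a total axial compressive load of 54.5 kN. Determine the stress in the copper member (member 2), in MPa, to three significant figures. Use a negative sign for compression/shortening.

A_1 = 319.3 mm².
A_2 = 277.9 mm².
Equal strain + equilibrium ⇒ each member carries load in proportion to AE: A₁E₁ = 34170000 N, A₂E₂ = 34180000 N, ΣAE = 68340000 N.
σ₂ = P·E₂/ΣAE = -54500·123000/68340000 = -98.08 MPa.

-98.1 MPa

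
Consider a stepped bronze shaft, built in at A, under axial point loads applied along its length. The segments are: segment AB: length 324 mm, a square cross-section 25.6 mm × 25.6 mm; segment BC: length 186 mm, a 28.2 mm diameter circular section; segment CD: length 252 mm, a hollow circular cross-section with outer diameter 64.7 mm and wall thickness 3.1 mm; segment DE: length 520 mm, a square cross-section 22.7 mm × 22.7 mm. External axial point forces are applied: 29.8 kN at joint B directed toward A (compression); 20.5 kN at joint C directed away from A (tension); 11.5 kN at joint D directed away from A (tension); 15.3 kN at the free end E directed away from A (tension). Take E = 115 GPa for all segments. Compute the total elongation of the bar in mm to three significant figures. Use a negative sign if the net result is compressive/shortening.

Internal axial forces (sectioning from the free end, tension +): N_DE = 15.3 kN, N_CD = 26.8 kN, N_BC = 47.3 kN, N_AB = 17.5 kN.
A_AB = 655.4 mm².
A_BC = 624.6 mm².
A_CD = 599.9 mm².
A_DE = 515.3 mm².
δ_AB = 17500·324/(655.4·115000) = 0.07523 mm
δ_BC = 47300·186/(624.6·115000) = 0.1225 mm
δ_CD = 26800·252/(599.9·115000) = 0.09789 mm
δ_DE = 15300·520/(515.3·115000) = 0.1343 mm
δ = Σδ_i = 0.4299 mm.

0.430 mm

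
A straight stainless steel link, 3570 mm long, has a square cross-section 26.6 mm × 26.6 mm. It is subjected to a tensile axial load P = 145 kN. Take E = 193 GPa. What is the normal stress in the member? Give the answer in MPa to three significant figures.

205 MPa

A = 707.6 mm².
σ = N/A = 145000/707.6 = 204.9 MPa.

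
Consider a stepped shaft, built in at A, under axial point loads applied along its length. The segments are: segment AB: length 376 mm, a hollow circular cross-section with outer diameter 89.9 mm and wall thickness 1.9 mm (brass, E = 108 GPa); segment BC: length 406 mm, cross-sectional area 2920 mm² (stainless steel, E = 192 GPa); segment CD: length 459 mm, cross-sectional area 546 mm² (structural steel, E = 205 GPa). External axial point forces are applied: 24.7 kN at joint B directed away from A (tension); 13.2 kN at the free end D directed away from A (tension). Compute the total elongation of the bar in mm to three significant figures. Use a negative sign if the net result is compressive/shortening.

Internal axial forces (sectioning from the free end, tension +): N_CD = 13.2 kN, N_BC = 13.2 kN, N_AB = 37.9 kN.
A_AB = 525.3 mm².
δ_AB = 37900·376/(525.3·108000) = 0.2512 mm
δ_BC = 13200·406/(2920·192000) = 0.009559 mm
δ_CD = 13200·459/(546·205000) = 0.05413 mm
δ = Σδ_i = 0.3149 mm.

0.315 mm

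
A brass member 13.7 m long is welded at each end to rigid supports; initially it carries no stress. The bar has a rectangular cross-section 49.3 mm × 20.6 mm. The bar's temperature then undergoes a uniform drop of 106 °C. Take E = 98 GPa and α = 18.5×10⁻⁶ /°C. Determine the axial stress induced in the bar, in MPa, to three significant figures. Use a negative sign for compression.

192 MPa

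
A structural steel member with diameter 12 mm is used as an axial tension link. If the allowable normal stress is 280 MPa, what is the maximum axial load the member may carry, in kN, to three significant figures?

31.7 kN

A = 113.1 mm².
P_max = σ_allow · A = 280 · 113.1 = 31670 N = 31.67 kN.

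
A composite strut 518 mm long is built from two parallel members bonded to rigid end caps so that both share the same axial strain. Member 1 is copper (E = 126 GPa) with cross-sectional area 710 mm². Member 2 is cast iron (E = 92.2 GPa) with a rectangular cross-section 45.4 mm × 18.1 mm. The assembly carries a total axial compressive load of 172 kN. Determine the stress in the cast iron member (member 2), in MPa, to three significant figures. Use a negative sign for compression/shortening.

A_2 = 821.7 mm².
Equal strain + equilibrium ⇒ each member carries load in proportion to AE: A₁E₁ = 89460000 N, A₂E₂ = 75760000 N, ΣAE = 165200000 N.
σ₂ = P·E₂/ΣAE = -172000·92200/165200000 = -95.98 MPa.

-96.0 MPa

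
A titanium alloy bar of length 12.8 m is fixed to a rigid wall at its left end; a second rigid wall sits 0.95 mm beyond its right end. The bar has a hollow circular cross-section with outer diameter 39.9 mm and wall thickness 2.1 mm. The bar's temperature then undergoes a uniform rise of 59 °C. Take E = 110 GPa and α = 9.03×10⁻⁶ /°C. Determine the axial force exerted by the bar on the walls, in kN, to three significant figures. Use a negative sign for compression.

Free thermal expansion αLΔT = 9.03e-6 · 12800 · 59 = 6.819 mm.
The walls engage after the gap closes; constrained expansion = 6.819 − 0.95 = 5.869 mm.
The walls impose strain ε = −(5.869)/12800 = -4.5855e-04; σ = Eε = 110000 · -4.5855e-04 = -50.44 MPa.
Wall reaction R = σ·A = -50.44·249.4 = -12580 N = -12.58 kN.

-12.6 kN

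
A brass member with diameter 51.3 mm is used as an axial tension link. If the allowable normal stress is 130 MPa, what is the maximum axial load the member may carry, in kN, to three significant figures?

269 kN

A = 2067 mm².
P_max = σ_allow · A = 130 · 2067 = 268700 N = 268.7 kN.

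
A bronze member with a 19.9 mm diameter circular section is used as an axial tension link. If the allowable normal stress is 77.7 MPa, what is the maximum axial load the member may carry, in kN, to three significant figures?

A = 311 mm².
P_max = σ_allow · A = 77.7 · 311 = 24170 N = 24.17 kN.

24.2 kN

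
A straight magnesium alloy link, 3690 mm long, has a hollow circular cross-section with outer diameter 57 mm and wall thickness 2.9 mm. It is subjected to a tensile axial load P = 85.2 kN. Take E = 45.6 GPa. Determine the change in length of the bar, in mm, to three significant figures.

A = 492.9 mm².
δ_mech = NL/(AE) = 85200·3690/(492.9·45600) = 13.99 mm.

14.0 mm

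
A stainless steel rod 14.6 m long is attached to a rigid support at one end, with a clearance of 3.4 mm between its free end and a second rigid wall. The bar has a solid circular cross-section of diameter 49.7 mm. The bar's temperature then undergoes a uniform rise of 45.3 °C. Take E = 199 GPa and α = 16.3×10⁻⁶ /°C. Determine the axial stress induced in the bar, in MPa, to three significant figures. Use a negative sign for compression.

Free thermal expansion αLΔT = 16.3e-6 · 14600 · 45.3 = 10.78 mm.
The walls engage after the gap closes; constrained expansion = 10.78 − 3.4 = 7.38 mm.
The walls impose strain ε = −(7.38)/14600 = -5.0551e-04; σ = Eε = 199000 · -5.0551e-04 = -100.6 MPa.

-101 MPa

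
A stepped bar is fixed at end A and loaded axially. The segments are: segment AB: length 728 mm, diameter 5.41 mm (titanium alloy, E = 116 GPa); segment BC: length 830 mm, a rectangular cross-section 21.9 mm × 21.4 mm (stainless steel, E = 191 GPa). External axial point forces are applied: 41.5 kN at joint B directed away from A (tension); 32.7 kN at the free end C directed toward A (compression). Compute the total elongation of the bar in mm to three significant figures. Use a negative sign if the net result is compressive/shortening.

2.10 mm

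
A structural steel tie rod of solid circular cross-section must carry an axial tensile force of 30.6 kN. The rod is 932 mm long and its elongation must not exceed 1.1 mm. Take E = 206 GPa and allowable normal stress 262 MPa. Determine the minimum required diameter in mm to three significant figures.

12.7 mm

Required area A ≥ P/σ_allow = 30600/262 = 116.8 mm².
For a solid circular section, d ≥ √(4A/π) = 12.19 mm.
Elongation limit: A ≥ PL/(Eδ_allow) = 30600·932/(206000·1.1) = 125.9 mm² ⇒ d ≥ 12.66 mm.
The elongation limit governs.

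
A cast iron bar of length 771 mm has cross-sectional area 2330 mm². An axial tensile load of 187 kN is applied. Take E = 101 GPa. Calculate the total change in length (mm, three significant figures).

0.613 mm

δ_mech = NL/(AE) = 187000·771/(2330·101000) = 0.6127 mm.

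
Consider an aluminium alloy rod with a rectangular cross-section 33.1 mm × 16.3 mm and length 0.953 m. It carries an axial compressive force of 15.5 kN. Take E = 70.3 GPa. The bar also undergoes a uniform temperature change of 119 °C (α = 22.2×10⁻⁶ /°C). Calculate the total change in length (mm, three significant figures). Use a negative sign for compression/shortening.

A = 539.5 mm².
δ_mech = NL/(AE) = -15500·953/(539.5·70300) = -0.3895 mm.
δ_thermal = αLΔT = 22.2e-6·953·119 = 2.518 mm.
δ = δ_mech + δ_thermal = 2.128 mm.

2.13 mm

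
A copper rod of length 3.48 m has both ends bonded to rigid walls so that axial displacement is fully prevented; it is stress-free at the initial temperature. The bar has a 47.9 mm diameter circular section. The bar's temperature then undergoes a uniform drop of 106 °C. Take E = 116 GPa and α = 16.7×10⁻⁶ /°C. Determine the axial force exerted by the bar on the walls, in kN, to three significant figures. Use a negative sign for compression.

Free thermal expansion αLΔT = 16.7e-6 · 3480 · -106 = -6.16 mm.
The walls impose strain ε = −(-6.16)/3480 = 1.7702e-03; σ = Eε = 116000 · 1.7702e-03 = 205.3 MPa.
Wall reaction R = σ·A = 205.3·1802 = 370000 N = 370 kN.

370 kN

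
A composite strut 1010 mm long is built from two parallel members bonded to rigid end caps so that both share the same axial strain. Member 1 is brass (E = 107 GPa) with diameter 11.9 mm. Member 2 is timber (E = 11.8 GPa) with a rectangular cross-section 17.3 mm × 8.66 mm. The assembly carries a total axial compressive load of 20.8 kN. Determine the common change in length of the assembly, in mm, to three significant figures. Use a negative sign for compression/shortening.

A_1 = 111.2 mm².
A_2 = 149.8 mm².
Equal strain + equilibrium ⇒ each member carries load in proportion to AE: A₁E₁ = 11900000 N, A₂E₂ = 1768000 N, ΣAE = 13670000 N.
δ = PL/ΣAE = -20800·1010/13670000 = -1.537 mm.

-1.54 mm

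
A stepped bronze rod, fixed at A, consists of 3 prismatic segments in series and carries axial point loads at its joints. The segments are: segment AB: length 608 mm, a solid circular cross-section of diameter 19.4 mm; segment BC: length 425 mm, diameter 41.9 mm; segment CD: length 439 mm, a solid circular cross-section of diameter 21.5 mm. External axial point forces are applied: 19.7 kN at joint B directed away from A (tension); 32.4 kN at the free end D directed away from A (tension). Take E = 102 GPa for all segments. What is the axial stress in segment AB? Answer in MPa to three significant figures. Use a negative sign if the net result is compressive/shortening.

176 MPa

Internal axial forces (sectioning from the free end, tension +): N_CD = 32.4 kN, N_BC = 32.4 kN, N_AB = 52.1 kN.
A_AB = 295.6 mm².
σ_AB = N_AB/A_AB = 52100/295.6 = 176.3 MPa.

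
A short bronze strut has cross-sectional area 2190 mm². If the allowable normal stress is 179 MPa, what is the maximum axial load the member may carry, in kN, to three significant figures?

P_max = σ_allow · A = 179 · 2190 = 392000 N = 392 kN.

392 kN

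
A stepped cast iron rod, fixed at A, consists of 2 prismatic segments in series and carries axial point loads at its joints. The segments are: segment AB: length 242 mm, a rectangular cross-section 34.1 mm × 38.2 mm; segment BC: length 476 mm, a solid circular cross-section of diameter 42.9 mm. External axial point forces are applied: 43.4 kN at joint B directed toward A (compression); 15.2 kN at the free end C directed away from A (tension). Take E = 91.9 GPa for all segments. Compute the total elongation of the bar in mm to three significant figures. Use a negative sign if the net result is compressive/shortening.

-0.00254 mm

Internal axial forces (sectioning from the free end, tension +): N_BC = 15.2 kN, N_AB = -28.2 kN.
A_AB = 1303 mm².
A_BC = 1445 mm².
δ_AB = -28200·242/(1303·91900) = -0.05701 mm
δ_BC = 15200·476/(1445·91900) = 0.05447 mm
δ = Σδ_i = -0.002541 mm.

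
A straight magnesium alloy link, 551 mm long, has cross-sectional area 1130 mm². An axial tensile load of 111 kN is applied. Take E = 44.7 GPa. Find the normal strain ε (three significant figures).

σ = N/A = 98.23 MPa; ε = σ/E = 98.23/44700 = 2.198e-03.

0.00220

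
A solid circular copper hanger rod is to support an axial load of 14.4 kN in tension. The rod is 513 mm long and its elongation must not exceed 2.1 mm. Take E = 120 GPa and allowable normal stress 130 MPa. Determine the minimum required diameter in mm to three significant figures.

11.9 mm

Required area A ≥ P/σ_allow = 14400/130 = 110.8 mm².
For a solid circular section, d ≥ √(4A/π) = 11.88 mm.
Elongation limit: A ≥ PL/(Eδ_allow) = 14400·513/(120000·2.1) = 29.31 mm² ⇒ d ≥ 6.109 mm.
The stress limit governs.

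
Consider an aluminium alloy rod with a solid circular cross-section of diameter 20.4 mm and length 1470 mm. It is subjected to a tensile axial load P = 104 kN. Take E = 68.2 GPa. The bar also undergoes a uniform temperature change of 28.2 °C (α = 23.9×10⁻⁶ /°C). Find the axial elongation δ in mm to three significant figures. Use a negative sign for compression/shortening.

7.85 mm

A = 326.9 mm².
δ_mech = NL/(AE) = 104000·1470/(326.9·68200) = 6.858 mm.
δ_thermal = αLΔT = 23.9e-6·1470·28.2 = 0.9908 mm.
δ = δ_mech + δ_thermal = 7.849 mm.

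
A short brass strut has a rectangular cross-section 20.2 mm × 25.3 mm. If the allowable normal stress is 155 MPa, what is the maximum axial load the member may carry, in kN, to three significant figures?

79.2 kN

A = 511.1 mm².
P_max = σ_allow · A = 155 · 511.1 = 79210 N = 79.21 kN.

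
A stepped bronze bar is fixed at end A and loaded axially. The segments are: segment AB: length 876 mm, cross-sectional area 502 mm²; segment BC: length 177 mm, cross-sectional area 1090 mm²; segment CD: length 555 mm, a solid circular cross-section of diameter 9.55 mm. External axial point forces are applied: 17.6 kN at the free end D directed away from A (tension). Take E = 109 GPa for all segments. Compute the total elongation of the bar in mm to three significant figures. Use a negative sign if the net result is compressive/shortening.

Internal axial forces (sectioning from the free end, tension +): N_CD = 17.6 kN, N_BC = 17.6 kN, N_AB = 17.6 kN.
A_CD = 71.63 mm².
δ_AB = 17600·876/(502·109000) = 0.2818 mm
δ_BC = 17600·177/(1090·109000) = 0.02622 mm
δ_CD = 17600·555/(71.63·109000) = 1.251 mm
δ = Σδ_i = 1.559 mm.

1.56 mm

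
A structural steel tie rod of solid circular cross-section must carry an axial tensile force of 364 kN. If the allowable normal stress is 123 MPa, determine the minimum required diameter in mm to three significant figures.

61.4 mm

Required area A ≥ P/σ_allow = 364000/123 = 2959 mm².
For a solid circular section, d ≥ √(4A/π) = 61.38 mm.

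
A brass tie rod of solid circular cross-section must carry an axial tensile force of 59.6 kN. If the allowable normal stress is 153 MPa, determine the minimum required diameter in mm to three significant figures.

Required area A ≥ P/σ_allow = 59600/153 = 389.5 mm².
For a solid circular section, d ≥ √(4A/π) = 22.27 mm.

22.3 mm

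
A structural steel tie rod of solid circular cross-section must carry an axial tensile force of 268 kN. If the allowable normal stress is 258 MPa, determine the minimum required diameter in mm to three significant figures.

36.4 mm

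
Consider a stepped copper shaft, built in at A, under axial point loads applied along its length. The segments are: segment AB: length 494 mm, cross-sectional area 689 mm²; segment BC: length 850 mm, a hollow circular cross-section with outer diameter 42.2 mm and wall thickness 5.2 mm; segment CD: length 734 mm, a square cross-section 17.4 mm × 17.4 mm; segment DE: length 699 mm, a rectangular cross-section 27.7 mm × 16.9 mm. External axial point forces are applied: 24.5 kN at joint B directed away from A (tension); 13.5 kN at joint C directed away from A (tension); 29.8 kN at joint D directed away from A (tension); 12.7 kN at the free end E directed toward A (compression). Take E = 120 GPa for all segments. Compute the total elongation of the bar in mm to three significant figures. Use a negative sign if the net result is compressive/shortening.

0.875 mm

Internal axial forces (sectioning from the free end, tension +): N_DE = -12.7 kN, N_CD = 17.1 kN, N_BC = 30.6 kN, N_AB = 55.1 kN.
A_BC = 604.4 mm².
A_CD = 302.8 mm².
A_DE = 468.1 mm².
δ_AB = 55100·494/(689·120000) = 0.3292 mm
δ_BC = 30600·850/(604.4·120000) = 0.3586 mm
δ_CD = 17100·734/(302.8·120000) = 0.3455 mm
δ_DE = -12700·699/(468.1·120000) = -0.158 mm
δ = Σδ_i = 0.8753 mm.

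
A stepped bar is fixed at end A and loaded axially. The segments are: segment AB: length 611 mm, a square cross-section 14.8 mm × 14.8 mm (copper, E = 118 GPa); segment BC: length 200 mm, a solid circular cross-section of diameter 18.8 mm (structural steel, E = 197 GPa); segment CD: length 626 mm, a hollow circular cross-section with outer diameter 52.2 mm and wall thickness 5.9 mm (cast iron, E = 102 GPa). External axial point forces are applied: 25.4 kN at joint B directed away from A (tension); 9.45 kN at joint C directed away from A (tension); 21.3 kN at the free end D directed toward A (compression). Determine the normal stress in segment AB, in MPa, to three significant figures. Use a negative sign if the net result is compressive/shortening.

61.9 MPa

Internal axial forces (sectioning from the free end, tension +): N_CD = -21.3 kN, N_BC = -11.85 kN, N_AB = 13.55 kN.
A_AB = 219 mm².
σ_AB = N_AB/A_AB = 13550/219 = 61.86 MPa.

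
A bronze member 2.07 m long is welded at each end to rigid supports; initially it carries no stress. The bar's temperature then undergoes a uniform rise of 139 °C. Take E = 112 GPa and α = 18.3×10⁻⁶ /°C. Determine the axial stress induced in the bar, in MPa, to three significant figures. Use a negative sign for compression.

Free thermal expansion αLΔT = 18.3e-6 · 2070 · 139 = 5.265 mm.
The walls impose strain ε = −(5.265)/2070 = -2.5437e-03; σ = Eε = 112000 · -2.5437e-03 = -284.9 MPa.

-285 MPa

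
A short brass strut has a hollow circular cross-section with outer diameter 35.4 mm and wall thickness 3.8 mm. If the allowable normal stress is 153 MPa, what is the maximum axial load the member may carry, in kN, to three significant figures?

57.7 kN

A = 377.2 mm².
P_max = σ_allow · A = 153 · 377.2 = 57720 N = 57.72 kN.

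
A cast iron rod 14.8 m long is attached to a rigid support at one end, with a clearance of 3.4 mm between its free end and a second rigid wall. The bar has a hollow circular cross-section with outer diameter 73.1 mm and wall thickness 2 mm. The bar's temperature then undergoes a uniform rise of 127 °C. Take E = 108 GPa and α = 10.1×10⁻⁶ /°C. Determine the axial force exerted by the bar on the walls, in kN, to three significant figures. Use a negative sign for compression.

-50.8 kN

Free thermal expansion αLΔT = 10.1e-6 · 14800 · 127 = 18.98 mm.
The walls engage after the gap closes; constrained expansion = 18.98 − 3.4 = 15.58 mm.
The walls impose strain ε = −(15.58)/14800 = -1.0530e-03; σ = Eε = 108000 · -1.0530e-03 = -113.7 MPa.
Wall reaction R = σ·A = -113.7·446.7 = -50800 N = -50.8 kN.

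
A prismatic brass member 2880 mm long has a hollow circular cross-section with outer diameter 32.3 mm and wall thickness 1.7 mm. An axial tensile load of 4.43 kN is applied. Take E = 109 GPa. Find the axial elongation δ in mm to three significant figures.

A = 163.4 mm².
δ_mech = NL/(AE) = 4430·2880/(163.4·109000) = 0.7162 mm.

0.716 mm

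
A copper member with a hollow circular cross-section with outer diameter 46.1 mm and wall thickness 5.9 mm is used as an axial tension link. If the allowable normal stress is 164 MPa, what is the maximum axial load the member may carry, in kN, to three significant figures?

122 kN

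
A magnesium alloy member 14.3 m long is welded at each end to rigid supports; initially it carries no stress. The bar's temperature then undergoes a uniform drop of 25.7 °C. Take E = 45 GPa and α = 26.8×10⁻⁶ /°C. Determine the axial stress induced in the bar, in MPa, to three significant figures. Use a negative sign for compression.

31.0 MPa

Free thermal expansion αLΔT = 26.8e-6 · 14300 · -25.7 = -9.849 mm.
The walls impose strain ε = −(-9.849)/14300 = 6.8876e-04; σ = Eε = 45000 · 6.8876e-04 = 30.99 MPa.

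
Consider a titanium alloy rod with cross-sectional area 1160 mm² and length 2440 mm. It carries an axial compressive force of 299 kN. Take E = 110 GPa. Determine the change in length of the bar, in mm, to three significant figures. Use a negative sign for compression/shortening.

-5.72 mm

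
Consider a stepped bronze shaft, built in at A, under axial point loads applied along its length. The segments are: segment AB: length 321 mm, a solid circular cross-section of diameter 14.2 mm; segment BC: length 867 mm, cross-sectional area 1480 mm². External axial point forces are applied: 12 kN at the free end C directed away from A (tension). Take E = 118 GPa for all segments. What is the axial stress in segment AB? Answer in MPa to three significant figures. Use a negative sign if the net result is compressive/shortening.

Internal axial forces (sectioning from the free end, tension +): N_BC = 12 kN, N_AB = 12 kN.
A_AB = 158.4 mm².
σ_AB = N_AB/A_AB = 12000/158.4 = 75.77 MPa.

75.8 MPa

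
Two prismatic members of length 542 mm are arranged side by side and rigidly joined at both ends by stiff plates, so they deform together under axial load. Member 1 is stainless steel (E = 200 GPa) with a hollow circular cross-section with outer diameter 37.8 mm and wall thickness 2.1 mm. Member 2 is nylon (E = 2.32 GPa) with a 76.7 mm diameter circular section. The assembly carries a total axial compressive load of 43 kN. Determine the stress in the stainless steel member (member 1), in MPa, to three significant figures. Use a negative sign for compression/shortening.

-149 MPa

A_1 = 235.5 mm².
A_2 = 4620 mm².
Equal strain + equilibrium ⇒ each member carries load in proportion to AE: A₁E₁ = 47110000 N, A₂E₂ = 10720000 N, ΣAE = 57820000 N.
σ₁ = P·E₁/ΣAE = -43000·200000/57820000 = -148.7 MPa.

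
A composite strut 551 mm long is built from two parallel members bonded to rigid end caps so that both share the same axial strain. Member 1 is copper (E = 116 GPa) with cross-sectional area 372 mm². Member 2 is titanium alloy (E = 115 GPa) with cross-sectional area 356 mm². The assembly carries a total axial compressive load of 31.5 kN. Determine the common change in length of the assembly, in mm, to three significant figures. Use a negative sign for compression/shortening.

Equal strain + equilibrium ⇒ each member carries load in proportion to AE: A₁E₁ = 43150000 N, A₂E₂ = 40940000 N, ΣAE = 84090000 N.
δ = PL/ΣAE = -31500·551/84090000 = -0.2064 mm.

-0.206 mm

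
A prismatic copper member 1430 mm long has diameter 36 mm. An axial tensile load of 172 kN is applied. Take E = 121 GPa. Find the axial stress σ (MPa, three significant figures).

A = 1018 mm².
σ = N/A = 172000/1018 = 169 MPa.

169 MPa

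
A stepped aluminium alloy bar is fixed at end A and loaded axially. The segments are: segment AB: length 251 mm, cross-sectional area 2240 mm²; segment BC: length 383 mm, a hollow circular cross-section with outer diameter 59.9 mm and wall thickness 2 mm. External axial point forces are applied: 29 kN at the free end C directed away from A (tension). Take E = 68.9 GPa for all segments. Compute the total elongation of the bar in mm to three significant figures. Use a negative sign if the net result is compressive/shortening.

0.490 mm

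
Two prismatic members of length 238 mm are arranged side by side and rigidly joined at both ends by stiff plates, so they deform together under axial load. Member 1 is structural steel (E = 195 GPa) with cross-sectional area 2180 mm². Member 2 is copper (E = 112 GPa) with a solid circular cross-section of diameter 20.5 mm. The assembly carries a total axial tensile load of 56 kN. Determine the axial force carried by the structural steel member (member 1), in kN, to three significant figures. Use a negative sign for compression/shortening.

A_2 = 330.1 mm².
Equal strain + equilibrium ⇒ each member carries load in proportion to AE: A₁E₁ = 425100000 N, A₂E₂ = 36970000 N, ΣAE = 462100000 N.
F₁ = P·A₁E₁/ΣAE = 56000·425100000/462100000 = 51520 N.

51.5 kN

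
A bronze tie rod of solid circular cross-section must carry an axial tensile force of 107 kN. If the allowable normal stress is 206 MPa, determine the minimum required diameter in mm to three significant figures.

Required area A ≥ P/σ_allow = 107000/206 = 519.4 mm².
For a solid circular section, d ≥ √(4A/π) = 25.72 mm.

25.7 mm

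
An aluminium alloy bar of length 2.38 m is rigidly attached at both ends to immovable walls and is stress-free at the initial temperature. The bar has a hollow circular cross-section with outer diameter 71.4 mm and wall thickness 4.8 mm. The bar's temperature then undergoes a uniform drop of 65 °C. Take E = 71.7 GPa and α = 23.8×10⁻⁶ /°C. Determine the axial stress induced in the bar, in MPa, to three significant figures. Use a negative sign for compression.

Free thermal expansion αLΔT = 23.8e-6 · 2380 · -65 = -3.682 mm.
The walls impose strain ε = −(-3.682)/2380 = 1.5470e-03; σ = Eε = 71700 · 1.5470e-03 = 110.9 MPa.

111 MPa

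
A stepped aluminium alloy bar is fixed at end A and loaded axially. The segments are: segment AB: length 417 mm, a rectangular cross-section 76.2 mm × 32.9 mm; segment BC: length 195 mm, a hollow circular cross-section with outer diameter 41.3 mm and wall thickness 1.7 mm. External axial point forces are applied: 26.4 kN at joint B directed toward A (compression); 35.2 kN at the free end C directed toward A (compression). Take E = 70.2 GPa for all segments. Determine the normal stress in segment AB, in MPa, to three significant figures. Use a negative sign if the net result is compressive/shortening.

-24.6 MPa

Internal axial forces (sectioning from the free end, tension +): N_BC = -35.2 kN, N_AB = -61.6 kN.
A_AB = 2507 mm².
σ_AB = N_AB/A_AB = -61600/2507 = -24.57 MPa.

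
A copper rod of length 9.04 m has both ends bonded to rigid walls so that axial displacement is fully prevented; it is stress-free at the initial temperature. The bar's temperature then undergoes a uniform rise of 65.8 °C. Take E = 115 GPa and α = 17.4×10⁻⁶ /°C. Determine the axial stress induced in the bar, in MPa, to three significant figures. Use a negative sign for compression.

Free thermal expansion αLΔT = 17.4e-6 · 9040 · 65.8 = 10.35 mm.
The walls impose strain ε = −(10.35)/9040 = -1.1449e-03; σ = Eε = 115000 · -1.1449e-03 = -131.7 MPa.

-132 MPa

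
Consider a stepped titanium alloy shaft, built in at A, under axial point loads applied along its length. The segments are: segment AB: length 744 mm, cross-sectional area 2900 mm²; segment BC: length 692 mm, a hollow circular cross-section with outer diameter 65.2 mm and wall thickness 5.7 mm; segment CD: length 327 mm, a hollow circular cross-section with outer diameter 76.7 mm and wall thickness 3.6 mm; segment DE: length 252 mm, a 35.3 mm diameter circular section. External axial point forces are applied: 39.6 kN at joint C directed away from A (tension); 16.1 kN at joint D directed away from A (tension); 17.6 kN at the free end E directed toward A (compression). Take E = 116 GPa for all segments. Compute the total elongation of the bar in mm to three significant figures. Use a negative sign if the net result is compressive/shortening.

0.253 mm

Internal axial forces (sectioning from the free end, tension +): N_DE = -17.6 kN, N_CD = -1.5 kN, N_BC = 38.1 kN, N_AB = 38.1 kN.
A_BC = 1065 mm².
A_CD = 826.7 mm².
A_DE = 978.7 mm².
δ_AB = 38100·744/(2900·116000) = 0.08426 mm
δ_BC = 38100·692/(1065·116000) = 0.2133 mm
δ_CD = -1500·327/(826.7·116000) = -0.005115 mm
δ_DE = -17600·252/(978.7·116000) = -0.03907 mm
δ = Σδ_i = 0.2534 mm.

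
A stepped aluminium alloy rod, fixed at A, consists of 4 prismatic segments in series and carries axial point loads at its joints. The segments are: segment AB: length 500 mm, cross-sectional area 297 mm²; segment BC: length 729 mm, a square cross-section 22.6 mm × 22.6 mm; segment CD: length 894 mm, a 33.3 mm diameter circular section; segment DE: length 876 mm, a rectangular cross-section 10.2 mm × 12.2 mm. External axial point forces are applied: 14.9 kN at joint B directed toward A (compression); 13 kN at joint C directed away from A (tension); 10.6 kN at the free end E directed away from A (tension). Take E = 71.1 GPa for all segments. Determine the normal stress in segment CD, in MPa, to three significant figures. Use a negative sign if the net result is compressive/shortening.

Internal axial forces (sectioning from the free end, tension +): N_DE = 10.6 kN, N_CD = 10.6 kN, N_BC = 23.6 kN, N_AB = 8.7 kN.
A_CD = 870.9 mm².
σ_CD = N_CD/A_CD = 10600/870.9 = 12.17 MPa.

12.2 MPa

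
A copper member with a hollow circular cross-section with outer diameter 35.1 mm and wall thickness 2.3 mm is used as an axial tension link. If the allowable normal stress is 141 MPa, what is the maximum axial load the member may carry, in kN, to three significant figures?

A = 237 mm².
P_max = σ_allow · A = 141 · 237 = 33420 N = 33.42 kN.

33.4 kN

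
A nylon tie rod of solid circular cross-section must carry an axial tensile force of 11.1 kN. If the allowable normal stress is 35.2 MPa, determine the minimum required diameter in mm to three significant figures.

20.0 mm

Required area A ≥ P/σ_allow = 11100/35.2 = 315.3 mm².
For a solid circular section, d ≥ √(4A/π) = 20.04 mm.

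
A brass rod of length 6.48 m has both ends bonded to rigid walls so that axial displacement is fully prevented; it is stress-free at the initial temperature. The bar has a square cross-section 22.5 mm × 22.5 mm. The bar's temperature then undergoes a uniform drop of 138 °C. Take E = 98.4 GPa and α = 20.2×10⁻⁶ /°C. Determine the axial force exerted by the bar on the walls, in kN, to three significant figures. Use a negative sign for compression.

Free thermal expansion αLΔT = 20.2e-6 · 6480 · -138 = -18.06 mm.
The walls impose strain ε = −(-18.06)/6480 = 2.7876e-03; σ = Eε = 98400 · 2.7876e-03 = 274.3 MPa.
Wall reaction R = σ·A = 274.3·506.2 = 138900 N = 138.9 kN.

139 kN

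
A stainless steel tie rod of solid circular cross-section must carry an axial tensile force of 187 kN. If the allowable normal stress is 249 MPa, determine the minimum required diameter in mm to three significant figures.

Required area A ≥ P/σ_allow = 187000/249 = 751 mm².
For a solid circular section, d ≥ √(4A/π) = 30.92 mm.

30.9 mm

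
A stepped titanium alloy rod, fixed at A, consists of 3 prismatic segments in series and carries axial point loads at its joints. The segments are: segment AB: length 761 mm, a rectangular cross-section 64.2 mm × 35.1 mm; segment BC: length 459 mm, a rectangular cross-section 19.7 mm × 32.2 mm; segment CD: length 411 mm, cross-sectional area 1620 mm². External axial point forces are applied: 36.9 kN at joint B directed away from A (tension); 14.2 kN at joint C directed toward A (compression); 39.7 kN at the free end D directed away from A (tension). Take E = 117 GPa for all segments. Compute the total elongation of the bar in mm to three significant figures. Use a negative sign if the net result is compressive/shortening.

0.424 mm

Internal axial forces (sectioning from the free end, tension +): N_CD = 39.7 kN, N_BC = 25.5 kN, N_AB = 62.4 kN.
A_AB = 2253 mm².
A_BC = 634.3 mm².
δ_AB = 62400·761/(2253·117000) = 0.1801 mm
δ_BC = 25500·459/(634.3·117000) = 0.1577 mm
δ_CD = 39700·411/(1620·117000) = 0.08609 mm
δ = Σδ_i = 0.4239 mm.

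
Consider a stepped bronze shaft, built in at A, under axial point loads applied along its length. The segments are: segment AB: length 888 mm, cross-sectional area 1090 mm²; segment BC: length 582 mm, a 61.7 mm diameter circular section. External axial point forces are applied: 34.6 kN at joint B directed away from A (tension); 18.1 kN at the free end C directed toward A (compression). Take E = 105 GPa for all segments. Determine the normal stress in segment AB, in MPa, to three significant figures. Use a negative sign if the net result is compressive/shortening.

15.1 MPa

Internal axial forces (sectioning from the free end, tension +): N_BC = -18.1 kN, N_AB = 16.5 kN.
σ_AB = N_AB/A_AB = 16500/1090 = 15.14 MPa.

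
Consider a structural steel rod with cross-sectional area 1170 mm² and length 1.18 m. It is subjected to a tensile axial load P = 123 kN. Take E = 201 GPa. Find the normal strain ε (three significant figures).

5.23e-04

σ = N/A = 105.1 MPa; ε = σ/E = 105.1/201000 = 5.230e-04.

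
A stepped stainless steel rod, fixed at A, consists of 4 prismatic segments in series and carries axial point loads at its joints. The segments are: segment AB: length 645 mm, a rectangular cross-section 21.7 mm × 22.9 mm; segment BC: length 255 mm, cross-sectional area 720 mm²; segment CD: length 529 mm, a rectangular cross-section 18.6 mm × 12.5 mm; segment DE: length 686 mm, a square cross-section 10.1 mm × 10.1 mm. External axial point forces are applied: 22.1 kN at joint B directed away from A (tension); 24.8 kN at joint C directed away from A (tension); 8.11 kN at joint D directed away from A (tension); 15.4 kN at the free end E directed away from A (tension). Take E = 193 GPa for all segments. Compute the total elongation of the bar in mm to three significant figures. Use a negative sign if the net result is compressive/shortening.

Internal axial forces (sectioning from the free end, tension +): N_DE = 15.4 kN, N_CD = 23.51 kN, N_BC = 48.31 kN, N_AB = 70.41 kN.
A_AB = 496.9 mm².
A_CD = 232.5 mm².
A_DE = 102 mm².
δ_AB = 70410·645/(496.9·193000) = 0.4735 mm
δ_BC = 48310·255/(720·193000) = 0.08865 mm
δ_CD = 23510·529/(232.5·193000) = 0.2772 mm
δ_DE = 15400·686/(102·193000) = 0.5366 mm
δ = Σδ_i = 1.376 mm.

1.38 mm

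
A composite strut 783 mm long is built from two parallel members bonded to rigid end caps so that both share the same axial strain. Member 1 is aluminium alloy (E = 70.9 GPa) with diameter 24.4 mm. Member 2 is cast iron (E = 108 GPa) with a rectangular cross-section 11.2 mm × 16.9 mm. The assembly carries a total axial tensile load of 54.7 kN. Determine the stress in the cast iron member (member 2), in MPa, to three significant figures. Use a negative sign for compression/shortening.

110 MPa

A_1 = 467.6 mm².
A_2 = 189.3 mm².
Equal strain + equilibrium ⇒ each member carries load in proportion to AE: A₁E₁ = 33150000 N, A₂E₂ = 20440000 N, ΣAE = 53590000 N.
σ₂ = P·E₂/ΣAE = 54700·108000/53590000 = 110.2 MPa.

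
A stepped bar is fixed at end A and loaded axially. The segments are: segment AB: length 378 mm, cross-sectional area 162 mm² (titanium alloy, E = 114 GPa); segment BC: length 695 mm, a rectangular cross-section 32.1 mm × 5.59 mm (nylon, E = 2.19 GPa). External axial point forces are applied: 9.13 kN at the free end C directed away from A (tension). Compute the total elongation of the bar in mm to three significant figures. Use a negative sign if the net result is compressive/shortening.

16.3 mm

Internal axial forces (sectioning from the free end, tension +): N_BC = 9.13 kN, N_AB = 9.13 kN.
A_BC = 179.4 mm².
δ_AB = 9130·378/(162·114000) = 0.1869 mm
δ_BC = 9130·695/(179.4·2190) = 16.15 mm
δ = Σδ_i = 16.33 mm.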